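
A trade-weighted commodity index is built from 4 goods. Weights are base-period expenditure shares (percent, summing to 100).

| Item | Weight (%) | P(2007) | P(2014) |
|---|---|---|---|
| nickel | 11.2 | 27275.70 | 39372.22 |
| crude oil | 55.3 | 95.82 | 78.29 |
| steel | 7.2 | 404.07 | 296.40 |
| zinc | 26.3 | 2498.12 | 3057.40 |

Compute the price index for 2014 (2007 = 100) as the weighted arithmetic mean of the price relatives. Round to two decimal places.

98.82

nickel: 11.2 × (39372.22/27275.70) = 11.2 × 1.443491 = 16.1671
crude oil: 55.3 × (78.29/95.82) = 55.3 × 0.817053 = 45.1830
steel: 7.2 × (296.40/404.07) = 7.2 × 0.733536 = 5.2815
zinc: 26.3 × (3057.40/2498.12) = 26.3 × 1.223880 = 32.1881
Index = Σ wᵢ·(p₁ᵢ/p₀ᵢ) = 16.1671 + 45.1830 + 5.2815 + 32.1881 = 98.8196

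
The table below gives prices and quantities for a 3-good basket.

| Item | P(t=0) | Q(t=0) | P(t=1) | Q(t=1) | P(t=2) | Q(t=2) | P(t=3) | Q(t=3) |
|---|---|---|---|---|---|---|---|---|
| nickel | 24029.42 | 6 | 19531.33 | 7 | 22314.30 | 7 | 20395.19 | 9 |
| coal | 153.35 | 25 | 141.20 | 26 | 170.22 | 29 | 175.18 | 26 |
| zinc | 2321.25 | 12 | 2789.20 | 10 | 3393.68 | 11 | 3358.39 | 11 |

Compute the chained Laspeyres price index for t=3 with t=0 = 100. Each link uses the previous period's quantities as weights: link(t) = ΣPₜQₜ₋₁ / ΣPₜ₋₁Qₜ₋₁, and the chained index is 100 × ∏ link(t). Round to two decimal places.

94.38

Link t=0→t=1:
ΣP(t=1)Q(t=0) = 19531.33×6 + 141.20×25 + 2789.20×12 = 117187.98 + 3530 + 33470.4 = 154188.38
ΣP(t=0)Q(t=0) = 24029.42×6 + 153.35×25 + 2321.25×12 = 144176.52 + 3833.75 + 27855 = 175865.27
link = 154188.38/175865.27 = 0.876741
Link t=1→t=2:
ΣP(t=2)Q(t=1) = 22314.30×7 + 170.22×26 + 3393.68×10 = 156200.1 + 4425.72 + 33936.8 = 194562.62
ΣP(t=1)Q(t=1) = 19531.33×7 + 141.20×26 + 2789.20×10 = 136719.31 + 3671.2 + 27892 = 168282.51
link = 194562.62/168282.51 = 1.156167
Link t=2→t=3:
ΣP(t=3)Q(t=2) = 20395.19×7 + 175.18×29 + 3358.39×11 = 142766.33 + 5080.22 + 36942.29 = 184788.84
ΣP(t=2)Q(t=2) = 22314.30×7 + 170.22×29 + 3393.68×11 = 156200.1 + 4936.38 + 37330.48 = 198466.96
link = 184788.84/198466.96 = 0.931081
Chained index = 100 × 0.876741 × 1.156167 × 0.931081 = 94.3799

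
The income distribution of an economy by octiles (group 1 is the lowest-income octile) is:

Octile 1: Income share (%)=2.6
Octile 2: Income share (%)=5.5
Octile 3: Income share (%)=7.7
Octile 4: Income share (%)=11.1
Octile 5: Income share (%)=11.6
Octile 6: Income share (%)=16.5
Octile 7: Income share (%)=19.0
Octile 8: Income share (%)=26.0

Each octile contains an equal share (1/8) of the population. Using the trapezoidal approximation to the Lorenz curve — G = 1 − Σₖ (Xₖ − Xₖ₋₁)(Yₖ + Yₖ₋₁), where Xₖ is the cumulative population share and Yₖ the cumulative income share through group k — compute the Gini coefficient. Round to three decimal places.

Cumulative income shares Yₖ: 0.0260, 0.0810, 0.1580, 0.2690, 0.3850, 0.5500, 0.7400, 1.0000
Σ (Xₖ−Xₖ₋₁)(Yₖ+Yₖ₋₁) = (1/8)(0.0260+0.0000) + (1/8)(0.0810+0.0260) + (1/8)(0.1580+0.0810) + (1/8)(0.2690+0.1580) + (1/8)(0.3850+0.2690) + (1/8)(0.5500+0.3850) + (1/8)(0.7400+0.5500) + (1/8)(1.0000+0.7400)
  = 0.0033 + 0.0134 + 0.0299 + 0.0534 + 0.0818 + 0.1169 + 0.1613 + 0.2175 = 0.6773
G = 1 − 0.6773 = 0.3227

0.323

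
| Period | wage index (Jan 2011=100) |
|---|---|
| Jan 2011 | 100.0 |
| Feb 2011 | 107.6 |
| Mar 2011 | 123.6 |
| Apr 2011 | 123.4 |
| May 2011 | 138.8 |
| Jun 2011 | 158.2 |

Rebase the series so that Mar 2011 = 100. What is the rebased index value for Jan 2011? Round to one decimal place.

Rebased(Jan 2011) = 100.0 / 123.6 × 100 = 80.9061

80.9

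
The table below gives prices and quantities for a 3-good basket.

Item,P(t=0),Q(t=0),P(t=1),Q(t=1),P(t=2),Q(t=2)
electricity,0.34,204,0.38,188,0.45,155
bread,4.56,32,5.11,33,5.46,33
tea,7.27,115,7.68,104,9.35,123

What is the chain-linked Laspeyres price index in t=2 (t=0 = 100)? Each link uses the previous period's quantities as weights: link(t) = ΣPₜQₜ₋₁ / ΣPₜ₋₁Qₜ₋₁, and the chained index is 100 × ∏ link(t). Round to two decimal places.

Link t=0→t=1:
ΣP(t=1)Q(t=0) = 0.38×204 + 5.11×32 + 7.68×115 = 77.52 + 163.52 + 883.2 = 1124.24
ΣP(t=0)Q(t=0) = 0.34×204 + 4.56×32 + 7.27×115 = 69.36 + 145.92 + 836.05 = 1051.33
link = 1124.24/1051.33 = 1.069350
Link t=1→t=2:
ΣP(t=2)Q(t=1) = 0.45×188 + 5.46×33 + 9.35×104 = 84.6 + 180.18 + 972.4 = 1237.18
ΣP(t=1)Q(t=1) = 0.38×188 + 5.11×33 + 7.68×104 = 71.44 + 168.63 + 798.72 = 1038.79
link = 1237.18/1038.79 = 1.190982
Chained index = 100 × 1.069350 × 1.190982 = 127.3577

127.36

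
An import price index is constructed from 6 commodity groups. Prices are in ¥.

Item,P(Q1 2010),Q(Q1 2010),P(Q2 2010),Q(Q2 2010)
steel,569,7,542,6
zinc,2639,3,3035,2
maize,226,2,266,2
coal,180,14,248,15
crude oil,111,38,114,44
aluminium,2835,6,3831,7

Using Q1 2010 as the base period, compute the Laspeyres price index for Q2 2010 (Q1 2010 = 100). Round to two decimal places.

Laspeyres price index uses base-period quantities as weights.
ΣP(Q2 2010)·Q(Q1 2010) = 542×7 + 3035×3 + 266×2 + 248×14 + 114×38 + 3831×6 = 3794 + 9105 + 532 + 3472 + 4332 + 22986 = 44221
ΣP(Q1 2010)·Q(Q1 2010) = 569×7 + 2639×3 + 226×2 + 180×14 + 111×38 + 2835×6 = 3983 + 7917 + 452 + 2520 + 4218 + 17010 = 36100
Index = 44221 / 36100 × 100 = 122.4958

122.50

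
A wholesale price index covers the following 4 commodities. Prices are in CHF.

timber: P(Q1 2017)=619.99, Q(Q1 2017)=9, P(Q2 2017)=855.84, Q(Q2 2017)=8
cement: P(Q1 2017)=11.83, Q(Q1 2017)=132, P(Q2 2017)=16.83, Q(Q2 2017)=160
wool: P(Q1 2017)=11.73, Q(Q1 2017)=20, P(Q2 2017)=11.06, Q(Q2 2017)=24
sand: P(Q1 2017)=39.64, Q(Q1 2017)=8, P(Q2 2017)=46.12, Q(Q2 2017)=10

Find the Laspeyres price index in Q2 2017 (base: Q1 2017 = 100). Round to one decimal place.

Laspeyres price index uses base-period quantities as weights.
ΣP(Q2 2017)·Q(Q1 2017) = 855.84×9 + 16.83×132 + 11.06×20 + 46.12×8 = 7702.56 + 2221.56 + 221.2 + 368.96 = 10514.28
ΣP(Q1 2017)·Q(Q1 2017) = 619.99×9 + 11.83×132 + 11.73×20 + 39.64×8 = 5579.91 + 1561.56 + 234.6 + 317.12 = 7693.19
Index = 10514.28 / 7693.19 × 100 = 136.6700

136.7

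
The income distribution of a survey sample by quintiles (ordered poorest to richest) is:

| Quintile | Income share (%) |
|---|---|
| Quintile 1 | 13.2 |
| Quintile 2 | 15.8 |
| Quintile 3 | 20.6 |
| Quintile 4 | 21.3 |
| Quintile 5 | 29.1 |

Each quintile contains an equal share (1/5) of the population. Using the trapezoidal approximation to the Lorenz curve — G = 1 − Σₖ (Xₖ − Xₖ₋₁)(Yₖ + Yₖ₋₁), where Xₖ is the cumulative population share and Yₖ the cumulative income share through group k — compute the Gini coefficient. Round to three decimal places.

Cumulative income shares Yₖ: 0.1320, 0.2900, 0.4960, 0.7090, 1.0000
Σ (Xₖ−Xₖ₋₁)(Yₖ+Yₖ₋₁) = (1/5)(0.1320+0.0000) + (1/5)(0.2900+0.1320) + (1/5)(0.4960+0.2900) + (1/5)(0.7090+0.4960) + (1/5)(1.0000+0.7090)
  = 0.0264 + 0.0844 + 0.1572 + 0.2410 + 0.3418 = 0.8508
G = 1 − 0.8508 = 0.1492

0.149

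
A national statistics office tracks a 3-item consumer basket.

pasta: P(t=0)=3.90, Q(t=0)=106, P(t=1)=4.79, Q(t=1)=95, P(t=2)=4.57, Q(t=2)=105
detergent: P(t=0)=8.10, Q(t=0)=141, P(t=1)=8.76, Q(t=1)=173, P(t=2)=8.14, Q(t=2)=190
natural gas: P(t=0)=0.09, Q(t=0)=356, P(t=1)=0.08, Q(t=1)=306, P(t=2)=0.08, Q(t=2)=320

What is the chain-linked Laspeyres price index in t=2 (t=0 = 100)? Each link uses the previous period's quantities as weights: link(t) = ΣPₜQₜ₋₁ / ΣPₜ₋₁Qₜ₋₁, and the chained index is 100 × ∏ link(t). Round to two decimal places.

104.41

Link t=0→t=1:
ΣP(t=1)Q(t=0) = 4.79×106 + 8.76×141 + 0.08×356 = 507.74 + 1235.16 + 28.48 = 1771.38
ΣP(t=0)Q(t=0) = 3.90×106 + 8.10×141 + 0.09×356 = 413.4 + 1142.1 + 32.04 = 1587.54
link = 1771.38/1587.54 = 1.115802
Link t=1→t=2:
ΣP(t=2)Q(t=1) = 4.57×95 + 8.14×173 + 0.08×306 = 434.15 + 1408.22 + 24.48 = 1866.85
ΣP(t=1)Q(t=1) = 4.79×95 + 8.76×173 + 0.08×306 = 455.05 + 1515.48 + 24.48 = 1995.01
link = 1866.85/1995.01 = 0.935760
Chained index = 100 × 1.115802 × 0.935760 = 104.4122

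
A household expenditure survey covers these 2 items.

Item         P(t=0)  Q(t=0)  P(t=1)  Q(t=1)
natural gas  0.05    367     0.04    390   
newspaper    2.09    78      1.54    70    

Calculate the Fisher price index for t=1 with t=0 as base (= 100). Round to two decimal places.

Laspeyres component (base-period weights):
ΣP(t=1)Q(t=0) = 0.04×367 + 1.54×78 = 14.68 + 120.12 = 134.8
ΣP(t=0)Q(t=0) = 0.05×367 + 2.09×78 = 18.35 + 163.02 = 181.37
L = 134.8 / 181.37 × 100 = 74.3232
Paasche component (current-period weights):
ΣP(t=1)Q(t=1) = 0.04×390 + 1.54×70 = 15.6 + 107.8 = 123.4
ΣP(t=0)Q(t=1) = 0.05×390 + 2.09×70 = 19.5 + 146.3 = 165.8
P = 123.4 / 165.8 × 100 = 74.4270
Fisher = √(L × P) = √(74.3232 × 74.4270) = 74.3751

74.38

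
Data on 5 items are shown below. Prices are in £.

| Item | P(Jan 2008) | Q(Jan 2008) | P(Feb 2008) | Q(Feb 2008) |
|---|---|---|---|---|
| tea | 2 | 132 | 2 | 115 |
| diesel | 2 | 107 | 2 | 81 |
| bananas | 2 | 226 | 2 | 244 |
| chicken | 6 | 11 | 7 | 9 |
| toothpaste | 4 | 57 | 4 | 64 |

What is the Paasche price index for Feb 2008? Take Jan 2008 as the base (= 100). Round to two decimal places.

Paasche price index uses current-period quantities as weights.
ΣP(Feb 2008)·Q(Feb 2008) = 2×115 + 2×81 + 2×244 + 7×9 + 4×64 = 230 + 162 + 488 + 63 + 256 = 1199
ΣP(Jan 2008)·Q(Feb 2008) = 2×115 + 2×81 + 2×244 + 6×9 + 4×64 = 230 + 162 + 488 + 54 + 256 = 1190
Index = 1199 / 1190 × 100 = 100.7563

100.76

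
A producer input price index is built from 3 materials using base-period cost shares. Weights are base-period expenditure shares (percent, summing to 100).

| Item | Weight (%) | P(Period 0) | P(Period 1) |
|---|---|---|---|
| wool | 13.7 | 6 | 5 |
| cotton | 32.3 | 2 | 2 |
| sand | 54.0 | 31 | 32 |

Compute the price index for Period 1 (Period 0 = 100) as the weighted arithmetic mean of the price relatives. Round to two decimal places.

wool: 13.7 × (5/6) = 13.7 × 0.833333 = 11.4167
cotton: 32.3 × (2/2) = 32.3 × 1.000000 = 32.3000
sand: 54.0 × (32/31) = 54.0 × 1.032258 = 55.7419
Index = Σ wᵢ·(p₁ᵢ/p₀ᵢ) = 11.4167 + 32.3000 + 55.7419 = 99.4586

99.46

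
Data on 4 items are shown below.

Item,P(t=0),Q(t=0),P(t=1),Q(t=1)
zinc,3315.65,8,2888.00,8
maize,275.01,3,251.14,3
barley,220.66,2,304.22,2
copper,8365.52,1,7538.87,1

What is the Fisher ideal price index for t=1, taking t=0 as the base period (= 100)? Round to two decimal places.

Laspeyres component (base-period weights):
ΣP(t=1)Q(t=0) = 2888.00×8 + 251.14×3 + 304.22×2 + 7538.87×1 = 23104 + 753.42 + 608.44 + 7538.87 = 32004.73
ΣP(t=0)Q(t=0) = 3315.65×8 + 275.01×3 + 220.66×2 + 8365.52×1 = 26525.2 + 825.03 + 441.32 + 8365.52 = 36157.07
L = 32004.73 / 36157.07 × 100 = 88.5158
Paasche component (current-period weights):
ΣP(t=1)Q(t=1) = 2888.00×8 + 251.14×3 + 304.22×2 + 7538.87×1 = 23104 + 753.42 + 608.44 + 7538.87 = 32004.73
ΣP(t=0)Q(t=1) = 3315.65×8 + 275.01×3 + 220.66×2 + 8365.52×1 = 26525.2 + 825.03 + 441.32 + 8365.52 = 36157.07
P = 32004.73 / 36157.07 × 100 = 88.5158
Fisher = √(L × P) = √(88.5158 × 88.5158) = 88.5158

88.52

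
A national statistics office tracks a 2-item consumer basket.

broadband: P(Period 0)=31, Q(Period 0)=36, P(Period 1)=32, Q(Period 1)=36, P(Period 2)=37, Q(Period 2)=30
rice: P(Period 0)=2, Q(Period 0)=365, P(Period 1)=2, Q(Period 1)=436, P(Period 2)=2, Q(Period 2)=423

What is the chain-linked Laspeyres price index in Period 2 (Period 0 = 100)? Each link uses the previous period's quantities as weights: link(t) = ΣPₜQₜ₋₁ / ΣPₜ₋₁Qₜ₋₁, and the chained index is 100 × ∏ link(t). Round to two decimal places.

111.02

Link Period 0→Period 1:
ΣP(Period 1)Q(Period 0) = 32×36 + 2×365 = 1152 + 730 = 1882
ΣP(Period 0)Q(Period 0) = 31×36 + 2×365 = 1116 + 730 = 1846
link = 1882/1846 = 1.019502
Link Period 1→Period 2:
ΣP(Period 2)Q(Period 1) = 37×36 + 2×436 = 1332 + 872 = 2204
ΣP(Period 1)Q(Period 1) = 32×36 + 2×436 = 1152 + 872 = 2024
link = 2204/2024 = 1.088933
Chained index = 100 × 1.019502 × 1.088933 = 111.0169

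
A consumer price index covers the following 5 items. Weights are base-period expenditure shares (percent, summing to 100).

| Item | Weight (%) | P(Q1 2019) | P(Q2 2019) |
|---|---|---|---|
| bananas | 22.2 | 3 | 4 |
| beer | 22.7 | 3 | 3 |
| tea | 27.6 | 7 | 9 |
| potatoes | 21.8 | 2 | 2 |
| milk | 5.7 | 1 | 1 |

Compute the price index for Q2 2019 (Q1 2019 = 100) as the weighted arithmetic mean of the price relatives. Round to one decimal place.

bananas: 22.2 × (4/3) = 22.2 × 1.333333 = 29.6000
beer: 22.7 × (3/3) = 22.7 × 1.000000 = 22.7000
tea: 27.6 × (9/7) = 27.6 × 1.285714 = 35.4857
potatoes: 21.8 × (2/2) = 21.8 × 1.000000 = 21.8000
milk: 5.7 × (1/1) = 5.7 × 1.000000 = 5.7000
Index = Σ wᵢ·(p₁ᵢ/p₀ᵢ) = 29.6000 + 22.7000 + 35.4857 + 21.8000 + 5.7000 = 115.2857

115.3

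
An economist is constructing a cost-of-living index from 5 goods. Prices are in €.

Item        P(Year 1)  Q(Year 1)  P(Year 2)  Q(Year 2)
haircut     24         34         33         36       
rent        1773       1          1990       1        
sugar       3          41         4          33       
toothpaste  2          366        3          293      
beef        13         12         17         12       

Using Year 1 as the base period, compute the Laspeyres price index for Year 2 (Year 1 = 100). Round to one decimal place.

Laspeyres price index uses base-period quantities as weights.
ΣP(Year 2)·Q(Year 1) = 33×34 + 1990×1 + 4×41 + 3×366 + 17×12 = 1122 + 1990 + 164 + 1098 + 204 = 4578
ΣP(Year 1)·Q(Year 1) = 24×34 + 1773×1 + 3×41 + 2×366 + 13×12 = 816 + 1773 + 123 + 732 + 156 = 3600
Index = 4578 / 3600 × 100 = 127.1667

127.2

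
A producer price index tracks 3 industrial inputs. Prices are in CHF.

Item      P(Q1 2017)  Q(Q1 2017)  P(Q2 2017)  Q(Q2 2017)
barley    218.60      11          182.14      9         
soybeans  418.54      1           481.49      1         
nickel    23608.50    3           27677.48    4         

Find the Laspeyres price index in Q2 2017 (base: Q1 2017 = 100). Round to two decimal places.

Laspeyres price index uses base-period quantities as weights.
ΣP(Q2 2017)·Q(Q1 2017) = 182.14×11 + 481.49×1 + 27677.48×3 = 2003.54 + 481.49 + 83032.44 = 85517.47
ΣP(Q1 2017)·Q(Q1 2017) = 218.60×11 + 418.54×1 + 23608.50×3 = 2404.6 + 418.54 + 70825.5 = 73648.64
Index = 85517.47 / 73648.64 × 100 = 116.1155

116.12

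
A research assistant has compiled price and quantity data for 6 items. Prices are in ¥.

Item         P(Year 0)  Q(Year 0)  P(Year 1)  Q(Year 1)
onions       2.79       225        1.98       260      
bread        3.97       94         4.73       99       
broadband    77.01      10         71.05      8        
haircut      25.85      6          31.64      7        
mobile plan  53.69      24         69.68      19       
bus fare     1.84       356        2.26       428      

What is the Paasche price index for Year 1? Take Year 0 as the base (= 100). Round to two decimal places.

Paasche price index uses current-period quantities as weights.
ΣP(Year 1)·Q(Year 1) = 1.98×260 + 4.73×99 + 71.05×8 + 31.64×7 + 69.68×19 + 2.26×428 = 514.8 + 468.27 + 568.4 + 221.48 + 1323.92 + 967.28 = 4064.15
ΣP(Year 0)·Q(Year 1) = 2.79×260 + 3.97×99 + 77.01×8 + 25.85×7 + 53.69×19 + 1.84×428 = 725.4 + 393.03 + 616.08 + 180.95 + 1020.11 + 787.52 = 3723.09
Index = 4064.15 / 3723.09 × 100 = 109.1607

109.16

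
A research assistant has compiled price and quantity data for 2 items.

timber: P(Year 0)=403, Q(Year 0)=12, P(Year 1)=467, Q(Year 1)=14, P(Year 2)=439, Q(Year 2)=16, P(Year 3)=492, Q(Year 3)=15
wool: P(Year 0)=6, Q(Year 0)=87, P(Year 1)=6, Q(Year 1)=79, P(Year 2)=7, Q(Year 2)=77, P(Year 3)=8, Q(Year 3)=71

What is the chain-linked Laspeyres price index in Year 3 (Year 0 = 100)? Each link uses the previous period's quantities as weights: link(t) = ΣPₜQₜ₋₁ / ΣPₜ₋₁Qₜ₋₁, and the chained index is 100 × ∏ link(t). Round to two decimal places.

122.59

Link Year 0→Year 1:
ΣP(Year 1)Q(Year 0) = 467×12 + 6×87 = 5604 + 522 = 6126
ΣP(Year 0)Q(Year 0) = 403×12 + 6×87 = 4836 + 522 = 5358
link = 6126/5358 = 1.143337
Link Year 1→Year 2:
ΣP(Year 2)Q(Year 1) = 439×14 + 7×79 = 6146 + 553 = 6699
ΣP(Year 1)Q(Year 1) = 467×14 + 6×79 = 6538 + 474 = 7012
link = 6699/7012 = 0.955362
Link Year 2→Year 3:
ΣP(Year 3)Q(Year 2) = 492×16 + 8×77 = 7872 + 616 = 8488
ΣP(Year 2)Q(Year 2) = 439×16 + 7×77 = 7024 + 539 = 7563
link = 8488/7563 = 1.122306
Chained index = 100 × 1.143337 × 0.955362 × 1.122306 = 122.5896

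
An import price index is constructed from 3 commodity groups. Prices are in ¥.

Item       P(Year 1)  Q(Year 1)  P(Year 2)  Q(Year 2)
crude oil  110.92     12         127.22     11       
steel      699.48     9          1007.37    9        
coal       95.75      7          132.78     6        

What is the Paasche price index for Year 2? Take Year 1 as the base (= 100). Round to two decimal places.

139.22

Paasche price index uses current-period quantities as weights.
ΣP(Year 2)·Q(Year 2) = 127.22×11 + 1007.37×9 + 132.78×6 = 1399.42 + 9066.33 + 796.68 = 11262.43
ΣP(Year 1)·Q(Year 2) = 110.92×11 + 699.48×9 + 95.75×6 = 1220.12 + 6295.32 + 574.5 = 8089.94
Index = 11262.43 / 8089.94 × 100 = 139.2152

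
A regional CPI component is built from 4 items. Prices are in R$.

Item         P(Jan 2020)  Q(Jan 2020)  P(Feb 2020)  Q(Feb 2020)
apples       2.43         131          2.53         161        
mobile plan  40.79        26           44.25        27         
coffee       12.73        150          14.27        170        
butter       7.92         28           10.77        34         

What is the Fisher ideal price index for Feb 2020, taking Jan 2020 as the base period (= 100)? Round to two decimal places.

111.86

Laspeyres component (base-period weights):
ΣP(Feb 2020)Q(Jan 2020) = 2.53×131 + 44.25×26 + 14.27×150 + 10.77×28 = 331.43 + 1150.5 + 2140.5 + 301.56 = 3923.99
ΣP(Jan 2020)Q(Jan 2020) = 2.43×131 + 40.79×26 + 12.73×150 + 7.92×28 = 318.33 + 1060.54 + 1909.5 + 221.76 = 3510.13
L = 3923.99 / 3510.13 × 100 = 111.7904
Paasche component (current-period weights):
ΣP(Feb 2020)Q(Feb 2020) = 2.53×161 + 44.25×27 + 14.27×170 + 10.77×34 = 407.33 + 1194.75 + 2425.9 + 366.18 = 4394.16
ΣP(Jan 2020)Q(Feb 2020) = 2.43×161 + 40.79×27 + 12.73×170 + 7.92×34 = 391.23 + 1101.33 + 2164.1 + 269.28 = 3925.94
P = 4394.16 / 3925.94 × 100 = 111.9263
Fisher = √(L × P) = √(111.7904 × 111.9263) = 111.8584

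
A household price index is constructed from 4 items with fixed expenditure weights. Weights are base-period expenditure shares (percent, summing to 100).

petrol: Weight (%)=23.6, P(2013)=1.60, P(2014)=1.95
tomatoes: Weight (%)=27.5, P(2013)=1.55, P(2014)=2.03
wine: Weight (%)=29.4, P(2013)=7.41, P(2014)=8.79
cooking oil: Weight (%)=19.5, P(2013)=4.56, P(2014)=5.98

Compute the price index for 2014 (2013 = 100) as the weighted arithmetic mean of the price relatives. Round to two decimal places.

125.23

petrol: 23.6 × (1.95/1.60) = 23.6 × 1.218750 = 28.7625
tomatoes: 27.5 × (2.03/1.55) = 27.5 × 1.309677 = 36.0161
wine: 29.4 × (8.79/7.41) = 29.4 × 1.186235 = 34.8753
cooking oil: 19.5 × (5.98/4.56) = 19.5 × 1.311404 = 25.5724
Index = Σ wᵢ·(p₁ᵢ/p₀ᵢ) = 28.7625 + 36.0161 + 34.8753 + 25.5724 = 125.2263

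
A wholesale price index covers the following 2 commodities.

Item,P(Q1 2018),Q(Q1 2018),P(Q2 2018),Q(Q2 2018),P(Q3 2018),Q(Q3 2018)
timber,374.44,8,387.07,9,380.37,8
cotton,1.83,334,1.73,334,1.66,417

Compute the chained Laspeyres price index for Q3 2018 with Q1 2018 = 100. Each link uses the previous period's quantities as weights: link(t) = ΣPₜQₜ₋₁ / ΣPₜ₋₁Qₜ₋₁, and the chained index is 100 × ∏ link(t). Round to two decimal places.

99.78

Link Q1 2018→Q2 2018:
ΣP(Q2 2018)Q(Q1 2018) = 387.07×8 + 1.73×334 = 3096.56 + 577.82 = 3674.38
ΣP(Q1 2018)Q(Q1 2018) = 374.44×8 + 1.83×334 = 2995.52 + 611.22 = 3606.74
link = 3674.38/3606.74 = 1.018754
Link Q2 2018→Q3 2018:
ΣP(Q3 2018)Q(Q2 2018) = 380.37×9 + 1.66×334 = 3423.33 + 554.44 = 3977.77
ΣP(Q2 2018)Q(Q2 2018) = 387.07×9 + 1.73×334 = 3483.63 + 577.82 = 4061.45
link = 3977.77/4061.45 = 0.979397
Chained index = 100 × 1.018754 × 0.979397 = 99.7764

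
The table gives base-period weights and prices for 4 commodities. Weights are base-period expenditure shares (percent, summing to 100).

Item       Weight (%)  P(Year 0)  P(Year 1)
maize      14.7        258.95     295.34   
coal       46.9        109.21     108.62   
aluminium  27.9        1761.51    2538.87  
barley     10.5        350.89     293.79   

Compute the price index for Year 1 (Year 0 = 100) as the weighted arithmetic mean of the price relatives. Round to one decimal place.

112.4

maize: 14.7 × (295.34/258.95) = 14.7 × 1.140529 = 16.7658
coal: 46.9 × (108.62/109.21) = 46.9 × 0.994598 = 46.6466
aluminium: 27.9 × (2538.87/1761.51) = 27.9 × 1.441303 = 40.2124
barley: 10.5 × (293.79/350.89) = 10.5 × 0.837271 = 8.7913
Index = Σ wᵢ·(p₁ᵢ/p₀ᵢ) = 16.7658 + 46.6466 + 40.2124 + 8.7913 = 112.4161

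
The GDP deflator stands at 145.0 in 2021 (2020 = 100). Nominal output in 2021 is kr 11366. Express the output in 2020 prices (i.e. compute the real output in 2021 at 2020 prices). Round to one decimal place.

Real = Nominal ÷ (Index/100) = 11366 ÷ (145.0/100)
     = 11366 ÷ 1.450 = 7838.6207

7838.6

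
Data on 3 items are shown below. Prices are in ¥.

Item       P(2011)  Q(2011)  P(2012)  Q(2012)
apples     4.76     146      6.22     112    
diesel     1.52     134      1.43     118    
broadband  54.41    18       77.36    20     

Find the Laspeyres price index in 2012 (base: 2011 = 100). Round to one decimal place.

Laspeyres price index uses base-period quantities as weights.
ΣP(2012)·Q(2011) = 6.22×146 + 1.43×134 + 77.36×18 = 908.12 + 191.62 + 1392.48 = 2492.22
ΣP(2011)·Q(2011) = 4.76×146 + 1.52×134 + 54.41×18 = 694.96 + 203.68 + 979.38 = 1878.02
Index = 2492.22 / 1878.02 × 100 = 132.7047

132.7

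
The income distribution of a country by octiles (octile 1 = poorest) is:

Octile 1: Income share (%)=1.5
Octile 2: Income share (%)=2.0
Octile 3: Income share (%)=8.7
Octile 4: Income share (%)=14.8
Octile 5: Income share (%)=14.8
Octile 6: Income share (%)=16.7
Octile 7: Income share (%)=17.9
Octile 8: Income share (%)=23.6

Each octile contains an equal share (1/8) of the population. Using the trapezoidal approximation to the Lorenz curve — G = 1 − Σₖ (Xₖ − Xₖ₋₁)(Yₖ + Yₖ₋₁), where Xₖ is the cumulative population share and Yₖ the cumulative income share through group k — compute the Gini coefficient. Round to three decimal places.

0.323

Cumulative income shares Yₖ: 0.0150, 0.0350, 0.1220, 0.2700, 0.4180, 0.5850, 0.7640, 1.0000
Σ (Xₖ−Xₖ₋₁)(Yₖ+Yₖ₋₁) = (1/8)(0.0150+0.0000) + (1/8)(0.0350+0.0150) + (1/8)(0.1220+0.0350) + (1/8)(0.2700+0.1220) + (1/8)(0.4180+0.2700) + (1/8)(0.5850+0.4180) + (1/8)(0.7640+0.5850) + (1/8)(1.0000+0.7640)
  = 0.0019 + 0.0063 + 0.0196 + 0.0490 + 0.0860 + 0.1254 + 0.1686 + 0.2205 = 0.6773
G = 1 − 0.6773 = 0.3227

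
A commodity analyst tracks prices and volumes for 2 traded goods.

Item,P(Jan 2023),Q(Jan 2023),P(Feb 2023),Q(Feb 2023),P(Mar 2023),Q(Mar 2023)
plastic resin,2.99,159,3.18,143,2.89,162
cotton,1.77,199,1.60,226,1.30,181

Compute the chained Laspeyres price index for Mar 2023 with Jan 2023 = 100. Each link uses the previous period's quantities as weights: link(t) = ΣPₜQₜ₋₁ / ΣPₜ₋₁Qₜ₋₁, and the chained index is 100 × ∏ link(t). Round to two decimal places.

Link Jan 2023→Feb 2023:
ΣP(Feb 2023)Q(Jan 2023) = 3.18×159 + 1.60×199 = 505.62 + 318.4 = 824.02
ΣP(Jan 2023)Q(Jan 2023) = 2.99×159 + 1.77×199 = 475.41 + 352.23 = 827.64
link = 824.02/827.64 = 0.995626
Link Feb 2023→Mar 2023:
ΣP(Mar 2023)Q(Feb 2023) = 2.89×143 + 1.30×226 = 413.27 + 293.8 = 707.07
ΣP(Feb 2023)Q(Feb 2023) = 3.18×143 + 1.60×226 = 454.74 + 361.6 = 816.34
link = 707.07/816.34 = 0.866146
Chained index = 100 × 0.995626 × 0.866146 = 86.2358

86.24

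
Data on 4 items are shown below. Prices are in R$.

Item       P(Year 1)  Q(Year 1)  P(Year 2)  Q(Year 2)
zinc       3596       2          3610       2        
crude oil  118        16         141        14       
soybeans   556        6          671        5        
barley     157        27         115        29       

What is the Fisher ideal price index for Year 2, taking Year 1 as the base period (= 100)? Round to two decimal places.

Laspeyres component (base-period weights):
ΣP(Year 2)Q(Year 1) = 3610×2 + 141×16 + 671×6 + 115×27 = 7220 + 2256 + 4026 + 3105 = 16607
ΣP(Year 1)Q(Year 1) = 3596×2 + 118×16 + 556×6 + 157×27 = 7192 + 1888 + 3336 + 4239 = 16655
L = 16607 / 16655 × 100 = 99.7118
Paasche component (current-period weights):
ΣP(Year 2)Q(Year 2) = 3610×2 + 141×14 + 671×5 + 115×29 = 7220 + 1974 + 3355 + 3335 = 15884
ΣP(Year 1)Q(Year 2) = 3596×2 + 118×14 + 556×5 + 157×29 = 7192 + 1652 + 2780 + 4553 = 16177
P = 15884 / 16177 × 100 = 98.1888
Fisher = √(L × P) = √(99.7118 × 98.1888) = 98.9474

98.95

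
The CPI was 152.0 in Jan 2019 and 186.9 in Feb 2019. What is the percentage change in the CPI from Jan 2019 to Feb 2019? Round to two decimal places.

Change = (186.9 − 152.0) / 152.0 × 100
       = 34.9 / 152.0 × 100 = 22.9605%

22.96%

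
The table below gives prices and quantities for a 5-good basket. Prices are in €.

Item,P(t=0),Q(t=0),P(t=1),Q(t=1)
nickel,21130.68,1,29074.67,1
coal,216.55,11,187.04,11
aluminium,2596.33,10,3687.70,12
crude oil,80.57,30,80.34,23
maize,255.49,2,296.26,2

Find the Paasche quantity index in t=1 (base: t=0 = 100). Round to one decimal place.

109.6

Paasche quantity index uses current-period prices as weights.
ΣP(t=1)·Q(t=1) = 29074.67×1 + 187.04×11 + 3687.70×12 + 80.34×23 + 296.26×2 = 29074.67 + 2057.44 + 44252.4 + 1847.82 + 592.52 = 77824.85
ΣP(t=1)·Q(t=0) = 29074.67×1 + 187.04×11 + 3687.70×10 + 80.34×30 + 296.26×2 = 29074.67 + 2057.44 + 36877 + 2410.2 + 592.52 = 71011.83
Index = 77824.85 / 71011.83 × 100 = 109.5942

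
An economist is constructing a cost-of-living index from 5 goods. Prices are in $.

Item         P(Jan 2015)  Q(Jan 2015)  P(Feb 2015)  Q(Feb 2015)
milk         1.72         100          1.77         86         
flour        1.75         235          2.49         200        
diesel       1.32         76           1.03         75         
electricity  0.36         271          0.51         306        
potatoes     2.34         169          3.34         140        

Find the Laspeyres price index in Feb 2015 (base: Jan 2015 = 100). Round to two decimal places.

Laspeyres price index uses base-period quantities as weights.
ΣP(Feb 2015)·Q(Jan 2015) = 1.77×100 + 2.49×235 + 1.03×76 + 0.51×271 + 3.34×169 = 177 + 585.15 + 78.28 + 138.21 + 564.46 = 1543.1
ΣP(Jan 2015)·Q(Jan 2015) = 1.72×100 + 1.75×235 + 1.32×76 + 0.36×271 + 2.34×169 = 172 + 411.25 + 100.32 + 97.56 + 395.46 = 1176.59
Index = 1543.1 / 1176.59 × 100 = 131.1502

131.15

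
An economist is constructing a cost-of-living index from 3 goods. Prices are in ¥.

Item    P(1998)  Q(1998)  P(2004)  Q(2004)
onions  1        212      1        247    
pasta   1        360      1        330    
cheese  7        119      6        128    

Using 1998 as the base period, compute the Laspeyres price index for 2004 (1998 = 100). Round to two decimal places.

91.53

Laspeyres price index uses base-period quantities as weights.
ΣP(2004)·Q(1998) = 1×212 + 1×360 + 6×119 = 212 + 360 + 714 = 1286
ΣP(1998)·Q(1998) = 1×212 + 1×360 + 7×119 = 212 + 360 + 833 = 1405
Index = 1286 / 1405 × 100 = 91.5302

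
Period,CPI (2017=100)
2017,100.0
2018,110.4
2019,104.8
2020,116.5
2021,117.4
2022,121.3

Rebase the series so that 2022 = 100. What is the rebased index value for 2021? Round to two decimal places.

96.78

Rebased(2021) = 117.4 / 121.3 × 100 = 96.7848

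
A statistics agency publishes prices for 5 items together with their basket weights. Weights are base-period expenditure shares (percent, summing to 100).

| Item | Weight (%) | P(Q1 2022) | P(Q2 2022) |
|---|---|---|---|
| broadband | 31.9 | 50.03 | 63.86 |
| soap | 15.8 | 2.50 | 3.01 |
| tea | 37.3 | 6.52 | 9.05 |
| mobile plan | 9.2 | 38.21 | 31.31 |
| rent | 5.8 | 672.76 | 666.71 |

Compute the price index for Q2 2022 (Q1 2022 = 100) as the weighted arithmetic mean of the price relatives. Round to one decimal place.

124.8

broadband: 31.9 × (63.86/50.03) = 31.9 × 1.276434 = 40.7182
soap: 15.8 × (3.01/2.50) = 15.8 × 1.204000 = 19.0232
tea: 37.3 × (9.05/6.52) = 37.3 × 1.388037 = 51.7738
mobile plan: 9.2 × (31.31/38.21) = 9.2 × 0.819419 = 7.5387
rent: 5.8 × (666.71/672.76) = 5.8 × 0.991007 = 5.7478
Index = Σ wᵢ·(p₁ᵢ/p₀ᵢ) = 40.7182 + 19.0232 + 51.7738 + 7.5387 + 5.7478 = 124.8017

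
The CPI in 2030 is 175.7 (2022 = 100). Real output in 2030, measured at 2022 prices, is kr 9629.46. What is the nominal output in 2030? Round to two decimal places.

16918.96

Nominal = Real × (Index/100) = 9629.46 × (175.7/100)
        = 9629.46 × 1.757 = 16918.9612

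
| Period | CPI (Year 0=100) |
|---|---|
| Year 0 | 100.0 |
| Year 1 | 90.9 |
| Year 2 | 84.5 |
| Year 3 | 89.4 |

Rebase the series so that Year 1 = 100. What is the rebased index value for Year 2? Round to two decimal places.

Rebased(Year 2) = 84.5 / 90.9 × 100 = 92.9593

92.96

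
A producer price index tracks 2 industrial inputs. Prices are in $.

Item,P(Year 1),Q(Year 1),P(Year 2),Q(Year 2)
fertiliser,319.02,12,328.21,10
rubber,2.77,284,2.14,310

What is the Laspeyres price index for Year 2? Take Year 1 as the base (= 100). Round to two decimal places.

98.51

Laspeyres price index uses base-period quantities as weights.
ΣP(Year 2)·Q(Year 1) = 328.21×12 + 2.14×284 = 3938.52 + 607.76 = 4546.28
ΣP(Year 1)·Q(Year 1) = 319.02×12 + 2.77×284 = 3828.24 + 786.68 = 4614.92
Index = 4546.28 / 4614.92 × 100 = 98.5127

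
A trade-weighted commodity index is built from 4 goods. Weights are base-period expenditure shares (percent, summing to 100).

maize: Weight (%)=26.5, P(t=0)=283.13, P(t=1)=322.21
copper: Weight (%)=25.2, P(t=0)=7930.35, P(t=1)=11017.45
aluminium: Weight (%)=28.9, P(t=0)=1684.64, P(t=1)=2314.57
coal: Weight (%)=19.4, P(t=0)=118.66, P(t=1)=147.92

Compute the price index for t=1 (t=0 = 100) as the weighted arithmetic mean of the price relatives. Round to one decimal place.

maize: 26.5 × (322.21/283.13) = 26.5 × 1.138028 = 30.1578
copper: 25.2 × (11017.45/7930.35) = 25.2 × 1.389277 = 35.0098
aluminium: 28.9 × (2314.57/1684.64) = 28.9 × 1.373926 = 39.7064
coal: 19.4 × (147.92/118.66) = 19.4 × 1.246587 = 24.1838
Index = Σ wᵢ·(p₁ᵢ/p₀ᵢ) = 30.1578 + 35.0098 + 39.7064 + 24.1838 = 129.0578

129.1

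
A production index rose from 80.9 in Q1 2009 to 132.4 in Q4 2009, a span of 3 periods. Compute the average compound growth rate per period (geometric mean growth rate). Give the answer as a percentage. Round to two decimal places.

17.85%

Growth factor = (132.4/80.9)^(1/3) = (1.636588)^(1/3) = 1.178455
Growth rate = 1.178455 − 1 = 0.178455 = 17.8455%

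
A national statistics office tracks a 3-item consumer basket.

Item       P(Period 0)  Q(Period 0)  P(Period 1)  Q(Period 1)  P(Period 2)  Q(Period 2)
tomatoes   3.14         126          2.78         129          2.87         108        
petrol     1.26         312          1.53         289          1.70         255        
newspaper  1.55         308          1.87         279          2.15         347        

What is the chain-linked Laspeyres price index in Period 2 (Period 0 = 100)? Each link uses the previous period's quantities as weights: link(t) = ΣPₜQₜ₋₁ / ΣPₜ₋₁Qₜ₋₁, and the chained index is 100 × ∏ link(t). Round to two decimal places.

122.49

Link Period 0→Period 1:
ΣP(Period 1)Q(Period 0) = 2.78×126 + 1.53×312 + 1.87×308 = 350.28 + 477.36 + 575.96 = 1403.6
ΣP(Period 0)Q(Period 0) = 3.14×126 + 1.26×312 + 1.55×308 = 395.64 + 393.12 + 477.4 = 1266.16
link = 1403.6/1266.16 = 1.108549
Link Period 1→Period 2:
ΣP(Period 2)Q(Period 1) = 2.87×129 + 1.70×289 + 2.15×279 = 370.23 + 491.3 + 599.85 = 1461.38
ΣP(Period 1)Q(Period 1) = 2.78×129 + 1.53×289 + 1.87×279 = 358.62 + 442.17 + 521.73 = 1322.52
link = 1461.38/1322.52 = 1.104997
Chained index = 100 × 1.108549 × 1.104997 = 122.4942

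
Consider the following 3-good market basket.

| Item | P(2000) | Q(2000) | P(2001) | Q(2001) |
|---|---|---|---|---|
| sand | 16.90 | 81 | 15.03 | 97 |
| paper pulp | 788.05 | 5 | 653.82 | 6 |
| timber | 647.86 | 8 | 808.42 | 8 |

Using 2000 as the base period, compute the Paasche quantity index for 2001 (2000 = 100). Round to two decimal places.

108.16

Paasche quantity index uses current-period prices as weights.
ΣP(2001)·Q(2001) = 15.03×97 + 653.82×6 + 808.42×8 = 1457.91 + 3922.92 + 6467.36 = 11848.19
ΣP(2001)·Q(2000) = 15.03×81 + 653.82×5 + 808.42×8 = 1217.43 + 3269.1 + 6467.36 = 10953.89
Index = 11848.19 / 10953.89 × 100 = 108.1642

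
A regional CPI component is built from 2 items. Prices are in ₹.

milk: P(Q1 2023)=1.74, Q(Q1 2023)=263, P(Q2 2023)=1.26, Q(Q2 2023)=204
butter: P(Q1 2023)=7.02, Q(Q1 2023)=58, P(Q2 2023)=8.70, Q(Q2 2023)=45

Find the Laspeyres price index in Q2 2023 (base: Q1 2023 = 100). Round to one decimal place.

Laspeyres price index uses base-period quantities as weights.
ΣP(Q2 2023)·Q(Q1 2023) = 1.26×263 + 8.70×58 = 331.38 + 504.6 = 835.98
ΣP(Q1 2023)·Q(Q1 2023) = 1.74×263 + 7.02×58 = 457.62 + 407.16 = 864.78
Index = 835.98 / 864.78 × 100 = 96.6697

96.7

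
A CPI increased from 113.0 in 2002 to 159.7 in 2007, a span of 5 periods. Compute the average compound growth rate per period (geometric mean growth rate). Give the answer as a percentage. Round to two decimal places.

Growth factor = (159.7/113.0)^(1/5) = (1.413274)^(1/5) = 1.071631
Growth rate = 1.071631 − 1 = 0.071631 = 7.1631%

7.16%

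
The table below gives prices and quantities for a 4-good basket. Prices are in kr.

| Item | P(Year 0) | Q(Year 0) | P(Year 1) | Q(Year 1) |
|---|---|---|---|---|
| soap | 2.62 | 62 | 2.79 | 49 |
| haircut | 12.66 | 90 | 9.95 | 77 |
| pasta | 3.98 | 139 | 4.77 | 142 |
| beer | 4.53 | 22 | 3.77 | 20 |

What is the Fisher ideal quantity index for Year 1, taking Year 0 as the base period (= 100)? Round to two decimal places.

90.61

Laspeyres component (base-period weights):
ΣP(Year 0)Q(Year 1) = 2.62×49 + 12.66×77 + 3.98×142 + 4.53×20 = 128.38 + 974.82 + 565.16 + 90.6 = 1758.96
ΣP(Year 0)Q(Year 0) = 2.62×62 + 12.66×90 + 3.98×139 + 4.53×22 = 162.44 + 1139.4 + 553.22 + 99.66 = 1954.72
L = 1758.96 / 1954.72 × 100 = 89.9853
Paasche component (current-period weights):
ΣP(Year 1)Q(Year 1) = 2.79×49 + 9.95×77 + 4.77×142 + 3.77×20 = 136.71 + 766.15 + 677.34 + 75.4 = 1655.6
ΣP(Year 1)Q(Year 0) = 2.79×62 + 9.95×90 + 4.77×139 + 3.77×22 = 172.98 + 895.5 + 663.03 + 82.94 = 1814.45
P = 1655.6 / 1814.45 × 100 = 91.2453
Fisher = √(L × P) = √(89.9853 × 91.2453) = 90.6131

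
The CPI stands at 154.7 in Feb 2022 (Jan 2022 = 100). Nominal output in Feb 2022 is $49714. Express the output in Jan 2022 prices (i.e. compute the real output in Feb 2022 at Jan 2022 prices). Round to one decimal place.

32135.7

Real = Nominal ÷ (Index/100) = 49714 ÷ (154.7/100)
     = 49714 ÷ 1.547 = 32135.7466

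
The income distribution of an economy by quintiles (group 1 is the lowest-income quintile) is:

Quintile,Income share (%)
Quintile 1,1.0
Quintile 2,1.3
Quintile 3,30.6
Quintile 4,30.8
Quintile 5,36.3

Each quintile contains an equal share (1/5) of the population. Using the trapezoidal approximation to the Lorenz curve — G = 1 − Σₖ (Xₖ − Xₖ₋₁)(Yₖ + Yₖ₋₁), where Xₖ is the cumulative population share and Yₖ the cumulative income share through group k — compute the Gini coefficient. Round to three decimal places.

Cumulative income shares Yₖ: 0.0100, 0.0230, 0.3290, 0.6370, 1.0000
Σ (Xₖ−Xₖ₋₁)(Yₖ+Yₖ₋₁) = (1/5)(0.0100+0.0000) + (1/5)(0.0230+0.0100) + (1/5)(0.3290+0.0230) + (1/5)(0.6370+0.3290) + (1/5)(1.0000+0.6370)
  = 0.0020 + 0.0066 + 0.0704 + 0.1932 + 0.3274 = 0.5996
G = 1 − 0.5996 = 0.4004

0.400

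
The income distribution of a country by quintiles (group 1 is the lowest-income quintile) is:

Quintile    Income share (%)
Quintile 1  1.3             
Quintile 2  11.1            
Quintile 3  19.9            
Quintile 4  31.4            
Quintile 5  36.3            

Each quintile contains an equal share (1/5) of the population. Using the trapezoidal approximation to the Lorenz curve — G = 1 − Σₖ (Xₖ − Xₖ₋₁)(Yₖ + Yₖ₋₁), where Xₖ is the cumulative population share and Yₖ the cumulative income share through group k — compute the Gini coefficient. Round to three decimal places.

0.361

Cumulative income shares Yₖ: 0.0130, 0.1240, 0.3230, 0.6370, 1.0000
Σ (Xₖ−Xₖ₋₁)(Yₖ+Yₖ₋₁) = (1/5)(0.0130+0.0000) + (1/5)(0.1240+0.0130) + (1/5)(0.3230+0.1240) + (1/5)(0.6370+0.3230) + (1/5)(1.0000+0.6370)
  = 0.0026 + 0.0274 + 0.0894 + 0.1920 + 0.3274 = 0.6388
G = 1 − 0.6388 = 0.3612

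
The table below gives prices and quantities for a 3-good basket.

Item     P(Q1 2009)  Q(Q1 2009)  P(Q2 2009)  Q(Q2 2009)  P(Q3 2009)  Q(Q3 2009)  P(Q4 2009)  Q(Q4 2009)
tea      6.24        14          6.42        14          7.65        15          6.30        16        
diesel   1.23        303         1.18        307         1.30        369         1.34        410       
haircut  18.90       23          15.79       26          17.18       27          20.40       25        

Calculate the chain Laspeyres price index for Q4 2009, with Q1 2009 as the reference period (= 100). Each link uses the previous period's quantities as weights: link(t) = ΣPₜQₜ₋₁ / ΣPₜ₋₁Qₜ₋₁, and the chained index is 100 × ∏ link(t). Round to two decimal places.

107.77

Link Q1 2009→Q2 2009:
ΣP(Q2 2009)Q(Q1 2009) = 6.42×14 + 1.18×303 + 15.79×23 = 89.88 + 357.54 + 363.17 = 810.59
ΣP(Q1 2009)Q(Q1 2009) = 6.24×14 + 1.23×303 + 18.90×23 = 87.36 + 372.69 + 434.7 = 894.75
link = 810.59/894.75 = 0.905940
Link Q2 2009→Q3 2009:
ΣP(Q3 2009)Q(Q2 2009) = 7.65×14 + 1.30×307 + 17.18×26 = 107.1 + 399.1 + 446.68 = 952.88
ΣP(Q2 2009)Q(Q2 2009) = 6.42×14 + 1.18×307 + 15.79×26 = 89.88 + 362.26 + 410.54 = 862.68
link = 952.88/862.68 = 1.104558
Link Q3 2009→Q4 2009:
ΣP(Q4 2009)Q(Q3 2009) = 6.30×15 + 1.34×369 + 20.40×27 = 94.5 + 494.46 + 550.8 = 1139.76
ΣP(Q3 2009)Q(Q3 2009) = 7.65×15 + 1.30×369 + 17.18×27 = 114.75 + 479.7 + 463.86 = 1058.31
link = 1139.76/1058.31 = 1.076962
Chained index = 100 × 0.905940 × 1.104558 × 1.076962 = 107.7677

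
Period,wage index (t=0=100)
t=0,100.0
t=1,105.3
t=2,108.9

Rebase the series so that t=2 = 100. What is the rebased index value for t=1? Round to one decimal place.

96.7

Rebased(t=1) = 105.3 / 108.9 × 100 = 96.6942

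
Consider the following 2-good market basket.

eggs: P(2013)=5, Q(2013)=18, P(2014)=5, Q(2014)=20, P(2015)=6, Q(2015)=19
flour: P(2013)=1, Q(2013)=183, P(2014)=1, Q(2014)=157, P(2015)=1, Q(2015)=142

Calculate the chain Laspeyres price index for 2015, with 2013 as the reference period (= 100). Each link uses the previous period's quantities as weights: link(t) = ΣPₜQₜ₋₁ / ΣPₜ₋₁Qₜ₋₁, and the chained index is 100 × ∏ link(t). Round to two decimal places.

Link 2013→2014:
ΣP(2014)Q(2013) = 5×18 + 1×183 = 90 + 183 = 273
ΣP(2013)Q(2013) = 5×18 + 1×183 = 90 + 183 = 273
link = 273/273 = 1.000000
Link 2014→2015:
ΣP(2015)Q(2014) = 6×20 + 1×157 = 120 + 157 = 277
ΣP(2014)Q(2014) = 5×20 + 1×157 = 100 + 157 = 257
link = 277/257 = 1.077821
Chained index = 100 × 1.000000 × 1.077821 = 107.7821

107.78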